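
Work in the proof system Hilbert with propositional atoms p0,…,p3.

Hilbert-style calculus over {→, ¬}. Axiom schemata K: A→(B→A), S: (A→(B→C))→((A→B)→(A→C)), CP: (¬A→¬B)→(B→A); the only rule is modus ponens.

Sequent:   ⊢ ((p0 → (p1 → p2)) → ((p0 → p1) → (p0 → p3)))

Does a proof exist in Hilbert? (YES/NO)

Enumerate valuations to refute Γ ⊢ Δ:
  v=0000: Γ:[] Δ:[((p0 → (p1 → p2)) → ((p0 → p1) → (p0 → p3)))=T] refutes=False
  v=0001: Γ:[] Δ:[((p0 → (p1 → p2)) → ((p0 → p1) → (p0 → p3)))=T] refutes=False
  v=0010: Γ:[] Δ:[((p0 → (p1 → p2)) → ((p0 → p1) → (p0 → p3)))=T] refutes=False
  v=0011: Γ:[] Δ:[((p0 → (p1 → p2)) → ((p0 → p1) → (p0 → p3)))=T] refutes=False
  v=0100: Γ:[] Δ:[((p0 → (p1 → p2)) → ((p0 → p1) → (p0 → p3)))=T] refutes=False
  v=0101: Γ:[] Δ:[((p0 → (p1 → p2)) → ((p0 → p1) → (p0 → p3)))=T] refutes=False
  v=0110: Γ:[] Δ:[((p0 → (p1 → p2)) → ((p0 → p1) → (p0 → p3)))=T] refutes=False
  v=0111: Γ:[] Δ:[((p0 → (p1 → p2)) → ((p0 → p1) → (p0 → p3)))=T] refutes=False
  v=1000: Γ:[] Δ:[((p0 → (p1 → p2)) → ((p0 → p1) → (p0 → p3)))=T] refutes=False
  v=1001: Γ:[] Δ:[((p0 → (p1 → p2)) → ((p0 → p1) → (p0 → p3)))=T] refutes=False
  v=1010: Γ:[] Δ:[((p0 → (p1 → p2)) → ((p0 → p1) → (p0 → p3)))=T] refutes=False
  v=1011: Γ:[] Δ:[((p0 → (p1 → p2)) → ((p0 → p1) → (p0 → p3)))=T] refutes=False
  v=1100: Γ:[] Δ:[((p0 → (p1 → p2)) → ((p0 → p1) → (p0 → p3)))=T] refutes=False
  v=1101: Γ:[] Δ:[((p0 → (p1 → p2)) → ((p0 → p1) → (p0 → p3)))=T] refutes=False
  v=1110: Γ:[] Δ:[((p0 → (p1 → p2)) → ((p0 → p1) → (p0 → p3)))=F] refutes=True  ← countermodel

Result: NO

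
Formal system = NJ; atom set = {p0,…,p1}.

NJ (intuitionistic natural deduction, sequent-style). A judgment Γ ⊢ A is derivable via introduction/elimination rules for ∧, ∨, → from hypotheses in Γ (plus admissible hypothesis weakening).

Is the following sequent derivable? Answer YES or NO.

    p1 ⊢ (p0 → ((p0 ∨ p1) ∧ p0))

Derivation trace:
[→I] p1 ⊢ (p0 → ((p0 ∨ p1) ∧ p0))
  [∧I] p1, p0 ⊢ ((p0 ∨ p1) ∧ p0)
    [∨I₂] p1 ⊢ (p0 ∨ p1)
      [Ax] p1 ⊢ p1
    [Ax] p0 ⊢ p0

Result: YES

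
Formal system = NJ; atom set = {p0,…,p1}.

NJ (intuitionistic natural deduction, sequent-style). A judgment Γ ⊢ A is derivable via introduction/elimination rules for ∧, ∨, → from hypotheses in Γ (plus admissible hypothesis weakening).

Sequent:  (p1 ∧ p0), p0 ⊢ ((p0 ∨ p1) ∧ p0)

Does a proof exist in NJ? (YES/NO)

Derivation (root first):
[∧I] (p1 ∧ p0), p0 ⊢ ((p0 ∨ p1) ∧ p0)
  [∨I₁] p0 ⊢ (p0 ∨ p1)
    [Ax] p0 ⊢ p0
  [Wk] p0, (p1 ∧ p0) ⊢ p0
    [Ax] p0 ⊢ p0

Result: YES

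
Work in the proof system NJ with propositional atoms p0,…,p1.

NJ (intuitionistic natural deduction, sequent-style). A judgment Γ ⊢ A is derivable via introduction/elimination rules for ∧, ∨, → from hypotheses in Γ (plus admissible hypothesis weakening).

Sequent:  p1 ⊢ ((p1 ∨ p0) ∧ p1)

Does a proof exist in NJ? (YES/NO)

Derivation (root first):
[∧I] p1 ⊢ ((p1 ∨ p0) ∧ p1)
  [∨I₁] p1, p1 ⊢ (p1 ∨ p0)
    [Wk] p1, p1 ⊢ p1
      [Ax] p1 ⊢ p1
  [Ax] p1 ⊢ p1

Result: YES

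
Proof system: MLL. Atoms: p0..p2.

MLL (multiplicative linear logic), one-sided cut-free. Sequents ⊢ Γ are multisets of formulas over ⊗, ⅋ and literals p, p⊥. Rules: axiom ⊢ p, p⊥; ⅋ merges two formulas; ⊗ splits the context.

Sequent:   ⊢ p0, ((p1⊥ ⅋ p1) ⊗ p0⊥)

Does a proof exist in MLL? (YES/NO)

Derivation trace:
[⊗]  ⊢ p0, ((p1⊥ ⅋ p1) ⊗ p0⊥)
  [⅋]  ⊢ (p1⊥ ⅋ p1)
    [Ax]  ⊢ p1, p1⊥
  [Ax]  ⊢ p0, p0⊥

Result: YES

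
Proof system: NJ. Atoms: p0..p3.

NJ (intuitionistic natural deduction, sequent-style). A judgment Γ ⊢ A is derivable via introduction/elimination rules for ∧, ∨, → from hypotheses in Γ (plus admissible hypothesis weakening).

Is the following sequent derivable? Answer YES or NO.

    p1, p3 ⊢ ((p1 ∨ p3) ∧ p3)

Proof tree:
[∧I] p1, p3 ⊢ ((p1 ∨ p3) ∧ p3)
  [∨I₁] p1 ⊢ (p1 ∨ p3)
    [Ax] p1 ⊢ p1
  [Ax] p3 ⊢ p3

Result: YES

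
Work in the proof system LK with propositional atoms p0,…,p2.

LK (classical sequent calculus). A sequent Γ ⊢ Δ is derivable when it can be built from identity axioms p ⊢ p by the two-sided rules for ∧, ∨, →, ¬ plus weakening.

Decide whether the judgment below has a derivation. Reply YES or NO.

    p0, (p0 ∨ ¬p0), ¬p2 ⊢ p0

Proof tree:
[¬L] p0, (p0 ∨ ¬p0), ¬p2 ⊢ p0
  [∨L] p0, (p0 ∨ ¬p0) ⊢ p2, p0
    [Ax] p0 ⊢ p0
    [¬L] p0, ¬p0 ⊢ p2
      [WR] p0 ⊢ p0, p2
        [Ax] p0 ⊢ p0

Result: YES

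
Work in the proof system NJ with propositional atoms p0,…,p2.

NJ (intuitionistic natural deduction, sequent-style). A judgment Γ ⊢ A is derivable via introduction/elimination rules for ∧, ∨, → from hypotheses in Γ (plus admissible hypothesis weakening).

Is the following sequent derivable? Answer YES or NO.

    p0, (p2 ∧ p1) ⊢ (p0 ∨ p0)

Proof tree:
[Wk] p0, (p2 ∧ p1) ⊢ (p0 ∨ p0)
  [∨I₁] p0 ⊢ (p0 ∨ p0)
    [Ax] p0 ⊢ p0

Result: YES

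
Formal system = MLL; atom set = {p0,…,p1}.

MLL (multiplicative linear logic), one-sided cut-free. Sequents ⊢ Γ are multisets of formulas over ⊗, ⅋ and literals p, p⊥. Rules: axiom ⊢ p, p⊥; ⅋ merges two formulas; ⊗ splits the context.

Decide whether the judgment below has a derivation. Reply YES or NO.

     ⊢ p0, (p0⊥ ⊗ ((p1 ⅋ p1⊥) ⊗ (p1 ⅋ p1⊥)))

Derivation trace:
[⊗]  ⊢ p0, (p0⊥ ⊗ ((p1 ⅋ p1⊥) ⊗ (p1 ⅋ p1⊥)))
  [Ax]  ⊢ p0, p0⊥
  [⊗]  ⊢ ((p1 ⅋ p1⊥) ⊗ (p1 ⅋ p1⊥))
    [⅋]  ⊢ (p1 ⅋ p1⊥)
      [Ax]  ⊢ p1, p1⊥
    [⅋]  ⊢ (p1 ⅋ p1⊥)
      [Ax]  ⊢ p1, p1⊥

Result: YES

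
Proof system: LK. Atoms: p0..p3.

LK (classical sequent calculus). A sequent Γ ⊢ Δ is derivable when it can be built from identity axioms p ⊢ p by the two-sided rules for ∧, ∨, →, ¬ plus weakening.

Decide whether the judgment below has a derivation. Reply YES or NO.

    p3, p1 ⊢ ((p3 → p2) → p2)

Proof tree:
[WL] p3, p1 ⊢ ((p3 → p2) → p2)
  [→R] p3 ⊢ ((p3 → p2) → p2)
    [→L] p3, (p3 → p2) ⊢ p2
      [Ax] p3 ⊢ p3
      [Ax] p2 ⊢ p2

Result: YES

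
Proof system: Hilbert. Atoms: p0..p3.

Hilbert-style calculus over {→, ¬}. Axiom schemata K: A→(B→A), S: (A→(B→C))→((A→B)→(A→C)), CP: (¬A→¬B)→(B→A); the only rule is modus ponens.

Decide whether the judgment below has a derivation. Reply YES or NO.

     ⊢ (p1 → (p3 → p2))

Truth-table refutation:
  v=0000: Γ:[] Δ:[(p1 → (p3 → p2))=T] refutes=False
  v=0001: Γ:[] Δ:[(p1 → (p3 → p2))=T] refutes=False
  v=0010: Γ:[] Δ:[(p1 → (p3 → p2))=T] refutes=False
  v=0011: Γ:[] Δ:[(p1 → (p3 → p2))=T] refutes=False
  v=0100: Γ:[] Δ:[(p1 → (p3 → p2))=T] refutes=False
  v=0101: Γ:[] Δ:[(p1 → (p3 → p2))=F] refutes=True  ← countermodel

Result: NO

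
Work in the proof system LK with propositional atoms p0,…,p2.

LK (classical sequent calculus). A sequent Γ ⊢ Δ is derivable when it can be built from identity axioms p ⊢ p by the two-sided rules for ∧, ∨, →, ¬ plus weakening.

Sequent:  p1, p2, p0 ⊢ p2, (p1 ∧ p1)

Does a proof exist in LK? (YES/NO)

Proof tree:
[∧R] p1, p2, p0 ⊢ p2, (p1 ∧ p1)
  [WR] p2, p0 ⊢ p2, p1
    [WL] p2, p0 ⊢ p2
      [Ax] p2 ⊢ p2
  [Ax] p1 ⊢ p1

Result: YES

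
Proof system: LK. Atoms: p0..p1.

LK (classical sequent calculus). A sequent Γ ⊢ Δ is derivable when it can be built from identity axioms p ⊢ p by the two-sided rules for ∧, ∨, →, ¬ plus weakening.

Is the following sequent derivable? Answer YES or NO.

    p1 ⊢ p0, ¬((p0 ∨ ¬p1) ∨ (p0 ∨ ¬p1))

Proof tree:
[¬R] p1 ⊢ p0, ¬((p0 ∨ ¬p1) ∨ (p0 ∨ ¬p1))
  [∨L] p1, ((p0 ∨ ¬p1) ∨ (p0 ∨ ¬p1)) ⊢ p0
    [∨L] p1, (p0 ∨ ¬p1) ⊢ p0
      [Ax] p0 ⊢ p0
      [¬L] p1, ¬p1 ⊢ 
        [Ax] p1 ⊢ p1
    [∨L] p1, (p0 ∨ ¬p1) ⊢ p0
      [Ax] p0 ⊢ p0
      [¬L] p1, ¬p1 ⊢ 
        [Ax] p1 ⊢ p1

Result: YES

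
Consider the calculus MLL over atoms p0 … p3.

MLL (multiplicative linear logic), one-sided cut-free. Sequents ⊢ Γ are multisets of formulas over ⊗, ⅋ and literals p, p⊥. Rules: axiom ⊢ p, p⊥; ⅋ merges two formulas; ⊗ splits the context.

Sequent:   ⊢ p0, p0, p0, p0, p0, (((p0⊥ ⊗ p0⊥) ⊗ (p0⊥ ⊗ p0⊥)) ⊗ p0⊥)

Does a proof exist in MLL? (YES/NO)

Derivation (root first):
[⊗]  ⊢ p0, p0, p0, p0, p0, (((p0⊥ ⊗ p0⊥) ⊗ (p0⊥ ⊗ p0⊥)) ⊗ p0⊥)
  [⊗]  ⊢ p0, p0, p0, p0, ((p0⊥ ⊗ p0⊥) ⊗ (p0⊥ ⊗ p0⊥))
    [⊗]  ⊢ p0, p0, (p0⊥ ⊗ p0⊥)
      [Ax]  ⊢ p0, p0⊥
      [Ax]  ⊢ p0, p0⊥
    [⊗]  ⊢ p0, p0, (p0⊥ ⊗ p0⊥)
      [Ax]  ⊢ p0, p0⊥
      [Ax]  ⊢ p0, p0⊥
  [Ax]  ⊢ p0, p0⊥

Result: YES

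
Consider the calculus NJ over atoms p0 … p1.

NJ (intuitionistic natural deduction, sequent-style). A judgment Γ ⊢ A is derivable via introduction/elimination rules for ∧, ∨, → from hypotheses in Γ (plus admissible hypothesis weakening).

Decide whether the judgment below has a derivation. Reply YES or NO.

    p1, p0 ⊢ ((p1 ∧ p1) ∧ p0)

Derivation trace:
[∧I] p1, p0 ⊢ ((p1 ∧ p1) ∧ p0)
  [∧I] p1 ⊢ (p1 ∧ p1)
    [Ax] p1 ⊢ p1
    [Ax] p1 ⊢ p1
  [Wk] p0, p1 ⊢ p0
    [Ax] p0 ⊢ p0

Result: YES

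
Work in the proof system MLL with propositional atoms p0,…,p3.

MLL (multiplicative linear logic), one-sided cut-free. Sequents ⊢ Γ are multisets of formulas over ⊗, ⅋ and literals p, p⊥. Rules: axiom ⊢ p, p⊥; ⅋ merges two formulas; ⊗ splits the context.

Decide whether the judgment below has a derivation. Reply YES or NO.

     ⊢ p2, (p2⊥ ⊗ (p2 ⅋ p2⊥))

Proof tree:
[⊗]  ⊢ p2, (p2⊥ ⊗ (p2 ⅋ p2⊥))
  [Ax]  ⊢ p2, p2⊥
  [⅋]  ⊢ (p2 ⅋ p2⊥)
    [Ax]  ⊢ p2, p2⊥

Result: YES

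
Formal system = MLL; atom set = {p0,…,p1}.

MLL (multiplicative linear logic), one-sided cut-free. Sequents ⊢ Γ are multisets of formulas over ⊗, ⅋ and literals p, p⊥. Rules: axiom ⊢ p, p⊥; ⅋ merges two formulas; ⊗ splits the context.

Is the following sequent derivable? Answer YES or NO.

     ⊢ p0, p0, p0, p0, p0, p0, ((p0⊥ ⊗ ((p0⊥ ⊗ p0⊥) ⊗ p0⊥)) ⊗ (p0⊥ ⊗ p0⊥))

Derivation (root first):
[⊗]  ⊢ p0, p0, p0, p0, p0, p0, ((p0⊥ ⊗ ((p0⊥ ⊗ p0⊥) ⊗ p0⊥)) ⊗ (p0⊥ ⊗ p0⊥))
  [⊗]  ⊢ p0, p0, p0, p0, (p0⊥ ⊗ ((p0⊥ ⊗ p0⊥) ⊗ p0⊥))
    [Ax]  ⊢ p0, p0⊥
    [⊗]  ⊢ p0, p0, p0, ((p0⊥ ⊗ p0⊥) ⊗ p0⊥)
      [⊗]  ⊢ p0, p0, (p0⊥ ⊗ p0⊥)
        [Ax]  ⊢ p0, p0⊥
        [Ax]  ⊢ p0, p0⊥
      [Ax]  ⊢ p0, p0⊥
  [⊗]  ⊢ p0, p0, (p0⊥ ⊗ p0⊥)
    [Ax]  ⊢ p0, p0⊥
    [Ax]  ⊢ p0, p0⊥

Result: YES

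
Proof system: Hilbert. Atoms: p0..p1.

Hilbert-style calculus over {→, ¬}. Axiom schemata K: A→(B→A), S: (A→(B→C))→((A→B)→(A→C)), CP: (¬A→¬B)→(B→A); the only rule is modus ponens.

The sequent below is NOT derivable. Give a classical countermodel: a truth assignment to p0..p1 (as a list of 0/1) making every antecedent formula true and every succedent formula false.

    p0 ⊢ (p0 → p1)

Truth-table refutation:
  v=00: Γ:[p0=F] Δ:[(p0 → p1)=T] refutes=False
  v=01: Γ:[p0=F] Δ:[(p0 → p1)=T] refutes=False
  v=10: Γ:[p0=T] Δ:[(p0 → p1)=F] refutes=True  ← countermodel

Result: [1, 0]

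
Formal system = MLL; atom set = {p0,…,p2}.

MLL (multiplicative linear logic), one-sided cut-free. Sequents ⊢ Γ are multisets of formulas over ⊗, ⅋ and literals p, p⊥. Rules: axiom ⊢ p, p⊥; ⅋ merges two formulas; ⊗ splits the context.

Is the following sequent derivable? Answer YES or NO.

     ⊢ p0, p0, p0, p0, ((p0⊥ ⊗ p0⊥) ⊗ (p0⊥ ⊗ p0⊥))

Proof tree:
[⊗]  ⊢ p0, p0, p0, p0, ((p0⊥ ⊗ p0⊥) ⊗ (p0⊥ ⊗ p0⊥))
  [⊗]  ⊢ p0, p0, (p0⊥ ⊗ p0⊥)
    [Ax]  ⊢ p0, p0⊥
    [Ax]  ⊢ p0, p0⊥
  [⊗]  ⊢ p0, p0, (p0⊥ ⊗ p0⊥)
    [Ax]  ⊢ p0, p0⊥
    [Ax]  ⊢ p0, p0⊥

Result: YES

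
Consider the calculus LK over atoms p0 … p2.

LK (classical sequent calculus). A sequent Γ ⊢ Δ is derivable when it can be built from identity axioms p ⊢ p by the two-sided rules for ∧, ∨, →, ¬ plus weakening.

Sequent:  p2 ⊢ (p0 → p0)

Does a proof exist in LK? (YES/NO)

Proof tree:
[→R] p2 ⊢ (p0 → p0)
  [WL] p0, p2 ⊢ p0
    [Ax] p0 ⊢ p0

Result: YES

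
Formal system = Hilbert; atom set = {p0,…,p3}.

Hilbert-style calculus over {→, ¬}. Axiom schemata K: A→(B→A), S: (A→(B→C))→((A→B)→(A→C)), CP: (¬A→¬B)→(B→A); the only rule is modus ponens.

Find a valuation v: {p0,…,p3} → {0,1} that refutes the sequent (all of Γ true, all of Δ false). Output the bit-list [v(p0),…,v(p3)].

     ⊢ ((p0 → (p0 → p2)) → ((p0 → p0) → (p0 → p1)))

Truth-table refutation:
  v=0000: Γ:[] Δ:[((p0 → (p0 → p2)) → ((p0 → p0) → (p0 → p1)))=T] refutes=False
  v=0001: Γ:[] Δ:[((p0 → (p0 → p2)) → ((p0 → p0) → (p0 → p1)))=T] refutes=False
  v=0010: Γ:[] Δ:[((p0 → (p0 → p2)) → ((p0 → p0) → (p0 → p1)))=T] refutes=False
  v=0011: Γ:[] Δ:[((p0 → (p0 → p2)) → ((p0 → p0) → (p0 → p1)))=T] refutes=False
  v=0100: Γ:[] Δ:[((p0 → (p0 → p2)) → ((p0 → p0) → (p0 → p1)))=T] refutes=False
  v=0101: Γ:[] Δ:[((p0 → (p0 → p2)) → ((p0 → p0) → (p0 → p1)))=T] refutes=False
  v=0110: Γ:[] Δ:[((p0 → (p0 → p2)) → ((p0 → p0) → (p0 → p1)))=T] refutes=False
  v=0111: Γ:[] Δ:[((p0 → (p0 → p2)) → ((p0 → p0) → (p0 → p1)))=T] refutes=False
  v=1000: Γ:[] Δ:[((p0 → (p0 → p2)) → ((p0 → p0) → (p0 → p1)))=T] refutes=False
  v=1001: Γ:[] Δ:[((p0 → (p0 → p2)) → ((p0 → p0) → (p0 → p1)))=T] refutes=False
  v=1010: Γ:[] Δ:[((p0 → (p0 → p2)) → ((p0 → p0) → (p0 → p1)))=F] refutes=True  ← countermodel

Result: [1, 0, 1, 0]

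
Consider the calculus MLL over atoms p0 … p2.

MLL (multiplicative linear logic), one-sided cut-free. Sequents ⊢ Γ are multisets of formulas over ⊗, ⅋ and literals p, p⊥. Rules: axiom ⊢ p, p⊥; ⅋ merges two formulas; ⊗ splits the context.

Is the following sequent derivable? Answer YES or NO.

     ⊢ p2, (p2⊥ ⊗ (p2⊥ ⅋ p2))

Proof tree:
[⊗]  ⊢ p2, (p2⊥ ⊗ (p2⊥ ⅋ p2))
  [Ax]  ⊢ p2, p2⊥
  [⅋]  ⊢ (p2⊥ ⅋ p2)
    [Ax]  ⊢ p2, p2⊥

Result: YES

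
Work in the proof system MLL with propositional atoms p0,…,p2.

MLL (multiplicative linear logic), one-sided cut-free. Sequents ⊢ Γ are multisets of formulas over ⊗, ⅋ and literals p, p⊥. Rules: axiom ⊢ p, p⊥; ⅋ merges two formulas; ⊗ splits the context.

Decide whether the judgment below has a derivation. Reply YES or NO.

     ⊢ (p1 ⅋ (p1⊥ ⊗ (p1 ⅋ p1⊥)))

Proof tree:
[⅋]  ⊢ (p1 ⅋ (p1⊥ ⊗ (p1 ⅋ p1⊥)))
  [⊗]  ⊢ p1, (p1⊥ ⊗ (p1 ⅋ p1⊥))
    [Ax]  ⊢ p1, p1⊥
    [⅋]  ⊢ (p1 ⅋ p1⊥)
      [Ax]  ⊢ p1, p1⊥

Result: YES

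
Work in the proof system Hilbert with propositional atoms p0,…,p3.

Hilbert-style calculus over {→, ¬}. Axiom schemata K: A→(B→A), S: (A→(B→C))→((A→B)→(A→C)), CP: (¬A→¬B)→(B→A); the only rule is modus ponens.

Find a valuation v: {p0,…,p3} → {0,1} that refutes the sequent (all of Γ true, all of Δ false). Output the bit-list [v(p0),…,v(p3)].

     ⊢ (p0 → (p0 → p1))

Truth-table refutation:
  v=0000: Γ:[] Δ:[(p0 → (p0 → p1))=T] refutes=False
  v=0001: Γ:[] Δ:[(p0 → (p0 → p1))=T] refutes=False
  v=0010: Γ:[] Δ:[(p0 → (p0 → p1))=T] refutes=False
  v=0011: Γ:[] Δ:[(p0 → (p0 → p1))=T] refutes=False
  v=0100: Γ:[] Δ:[(p0 → (p0 → p1))=T] refutes=False
  v=0101: Γ:[] Δ:[(p0 → (p0 → p1))=T] refutes=False
  v=0110: Γ:[] Δ:[(p0 → (p0 → p1))=T] refutes=False
  v=0111: Γ:[] Δ:[(p0 → (p0 → p1))=T] refutes=False
  v=1000: Γ:[] Δ:[(p0 → (p0 → p1))=F] refutes=True  ← countermodel

Result: [1, 0, 0, 0]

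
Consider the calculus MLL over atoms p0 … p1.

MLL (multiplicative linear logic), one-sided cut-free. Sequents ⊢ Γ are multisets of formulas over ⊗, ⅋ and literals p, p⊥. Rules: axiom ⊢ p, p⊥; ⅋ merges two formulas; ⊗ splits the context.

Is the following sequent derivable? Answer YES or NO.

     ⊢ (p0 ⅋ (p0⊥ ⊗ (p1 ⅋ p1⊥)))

Derivation (root first):
[⅋]  ⊢ (p0 ⅋ (p0⊥ ⊗ (p1 ⅋ p1⊥)))
  [⊗]  ⊢ p0, (p0⊥ ⊗ (p1 ⅋ p1⊥))
    [Ax]  ⊢ p0, p0⊥
    [⅋]  ⊢ (p1 ⅋ p1⊥)
      [Ax]  ⊢ p1, p1⊥

Result: YES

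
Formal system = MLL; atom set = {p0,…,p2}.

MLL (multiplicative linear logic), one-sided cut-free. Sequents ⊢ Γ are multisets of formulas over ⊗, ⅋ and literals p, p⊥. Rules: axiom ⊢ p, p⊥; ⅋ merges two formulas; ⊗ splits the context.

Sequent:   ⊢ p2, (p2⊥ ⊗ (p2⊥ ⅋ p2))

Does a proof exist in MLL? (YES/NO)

Derivation trace:
[⊗]  ⊢ p2, (p2⊥ ⊗ (p2⊥ ⅋ p2))
  [Ax]  ⊢ p2, p2⊥
  [⅋]  ⊢ (p2⊥ ⅋ p2)
    [Ax]  ⊢ p2, p2⊥

Result: YES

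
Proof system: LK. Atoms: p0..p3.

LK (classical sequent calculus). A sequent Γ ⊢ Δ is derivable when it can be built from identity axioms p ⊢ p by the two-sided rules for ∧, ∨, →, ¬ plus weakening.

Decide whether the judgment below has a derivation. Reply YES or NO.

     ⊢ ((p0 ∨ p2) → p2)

Enumerate valuations to refute Γ ⊢ Δ:
  v=0000: Γ:[] Δ:[((p0 ∨ p2) → p2)=T] refutes=False
  v=0001: Γ:[] Δ:[((p0 ∨ p2) → p2)=T] refutes=False
  v=0010: Γ:[] Δ:[((p0 ∨ p2) → p2)=T] refutes=False
  v=0011: Γ:[] Δ:[((p0 ∨ p2) → p2)=T] refutes=False
  v=0100: Γ:[] Δ:[((p0 ∨ p2) → p2)=T] refutes=False
  v=0101: Γ:[] Δ:[((p0 ∨ p2) → p2)=T] refutes=False
  v=0110: Γ:[] Δ:[((p0 ∨ p2) → p2)=T] refutes=False
  v=0111: Γ:[] Δ:[((p0 ∨ p2) → p2)=T] refutes=False
  v=1000: Γ:[] Δ:[((p0 ∨ p2) → p2)=F] refutes=True  ← countermodel

Result: NO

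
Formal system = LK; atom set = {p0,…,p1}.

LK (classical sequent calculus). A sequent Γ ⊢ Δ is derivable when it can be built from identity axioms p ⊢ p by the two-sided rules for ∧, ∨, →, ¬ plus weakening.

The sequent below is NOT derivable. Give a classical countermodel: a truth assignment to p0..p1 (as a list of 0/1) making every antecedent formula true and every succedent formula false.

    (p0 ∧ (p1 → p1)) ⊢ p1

Enumerate valuations to refute Γ ⊢ Δ:
  v=00: Γ:[(p0 ∧ (p1 → p1))=F] Δ:[p1=F] refutes=False
  v=01: Γ:[(p0 ∧ (p1 → p1))=F] Δ:[p1=T] refutes=False
  v=10: Γ:[(p0 ∧ (p1 → p1))=T] Δ:[p1=F] refutes=True  ← countermodel

Result: [1, 0]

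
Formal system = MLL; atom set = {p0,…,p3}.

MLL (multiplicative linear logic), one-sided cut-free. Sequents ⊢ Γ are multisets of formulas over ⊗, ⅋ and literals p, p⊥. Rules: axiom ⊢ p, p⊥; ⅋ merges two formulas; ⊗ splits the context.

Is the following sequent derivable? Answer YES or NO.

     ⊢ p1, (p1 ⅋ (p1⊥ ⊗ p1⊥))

Derivation trace:
[⅋]  ⊢ p1, (p1 ⅋ (p1⊥ ⊗ p1⊥))
  [⊗]  ⊢ p1, p1, (p1⊥ ⊗ p1⊥)
    [Ax]  ⊢ p1, p1⊥
    [Ax]  ⊢ p1, p1⊥

Result: YES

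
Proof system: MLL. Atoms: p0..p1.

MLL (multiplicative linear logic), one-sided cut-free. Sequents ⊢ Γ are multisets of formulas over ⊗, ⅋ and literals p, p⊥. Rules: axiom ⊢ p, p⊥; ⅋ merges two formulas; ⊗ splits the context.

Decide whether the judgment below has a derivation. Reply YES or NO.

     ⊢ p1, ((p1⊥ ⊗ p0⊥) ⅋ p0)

Derivation trace:
[⅋]  ⊢ p1, ((p1⊥ ⊗ p0⊥) ⅋ p0)
  [⊗]  ⊢ p1, p0, (p1⊥ ⊗ p0⊥)
    [Ax]  ⊢ p1, p1⊥
    [Ax]  ⊢ p0, p0⊥

Result: YES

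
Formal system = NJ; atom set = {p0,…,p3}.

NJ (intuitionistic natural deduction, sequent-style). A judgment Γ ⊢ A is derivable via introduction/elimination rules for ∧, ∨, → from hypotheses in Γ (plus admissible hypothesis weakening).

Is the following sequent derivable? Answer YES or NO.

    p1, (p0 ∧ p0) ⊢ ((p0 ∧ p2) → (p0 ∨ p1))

Proof tree:
[→I] p1, (p0 ∧ p0) ⊢ ((p0 ∧ p2) → (p0 ∨ p1))
  [∨I₂] p1, (p0 ∧ p0), (p0 ∧ p2) ⊢ (p0 ∨ p1)
    [Wk] p1, (p0 ∧ p0), (p0 ∧ p2) ⊢ p1
      [Wk] p1, (p0 ∧ p0) ⊢ p1
        [Ax] p1 ⊢ p1

Result: YES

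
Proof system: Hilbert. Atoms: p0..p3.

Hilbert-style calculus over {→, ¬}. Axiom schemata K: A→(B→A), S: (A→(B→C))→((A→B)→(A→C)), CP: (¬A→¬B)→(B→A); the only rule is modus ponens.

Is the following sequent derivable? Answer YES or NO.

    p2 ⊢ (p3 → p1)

Search for a countermodel by truth-table:
  v=0000: Γ:[p2=F] Δ:[(p3 → p1)=T] refutes=False
  v=0001: Γ:[p2=F] Δ:[(p3 → p1)=F] refutes=False
  v=0010: Γ:[p2=T] Δ:[(p3 → p1)=T] refutes=False
  v=0011: Γ:[p2=T] Δ:[(p3 → p1)=F] refutes=True  ← countermodel

Result: NO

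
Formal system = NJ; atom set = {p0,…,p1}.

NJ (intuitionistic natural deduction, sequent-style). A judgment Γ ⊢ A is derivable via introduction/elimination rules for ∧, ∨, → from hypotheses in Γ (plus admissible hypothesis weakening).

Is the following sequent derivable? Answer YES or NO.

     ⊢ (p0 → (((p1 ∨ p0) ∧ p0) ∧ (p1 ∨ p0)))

Derivation trace:
[→I]  ⊢ (p0 → (((p1 ∨ p0) ∧ p0) ∧ (p1 ∨ p0)))
  [∧I] p0 ⊢ (((p1 ∨ p0) ∧ p0) ∧ (p1 ∨ p0))
    [∧I] p0 ⊢ ((p1 ∨ p0) ∧ p0)
      [∨I₂] p0 ⊢ (p1 ∨ p0)
        [Ax] p0 ⊢ p0
      [Ax] p0 ⊢ p0
    [∨I₂] p0 ⊢ (p1 ∨ p0)
      [Ax] p0 ⊢ p0

Result: YES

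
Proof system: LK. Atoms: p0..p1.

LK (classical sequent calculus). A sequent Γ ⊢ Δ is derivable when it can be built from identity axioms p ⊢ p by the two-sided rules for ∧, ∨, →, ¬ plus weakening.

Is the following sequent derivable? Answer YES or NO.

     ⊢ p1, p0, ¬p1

Derivation (root first):
[¬R]  ⊢ p1, p0, ¬p1
  [WR] p1 ⊢ p1, p0
    [Ax] p1 ⊢ p1

Result: YES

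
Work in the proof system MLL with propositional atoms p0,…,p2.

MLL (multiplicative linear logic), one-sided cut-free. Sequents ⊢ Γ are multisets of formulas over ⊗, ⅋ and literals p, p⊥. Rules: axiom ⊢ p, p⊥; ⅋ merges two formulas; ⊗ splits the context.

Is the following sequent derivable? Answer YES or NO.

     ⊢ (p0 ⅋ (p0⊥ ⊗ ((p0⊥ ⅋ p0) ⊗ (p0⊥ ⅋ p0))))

Derivation (root first):
[⅋]  ⊢ (p0 ⅋ (p0⊥ ⊗ ((p0⊥ ⅋ p0) ⊗ (p0⊥ ⅋ p0))))
  [⊗]  ⊢ p0, (p0⊥ ⊗ ((p0⊥ ⅋ p0) ⊗ (p0⊥ ⅋ p0)))
    [Ax]  ⊢ p0, p0⊥
    [⊗]  ⊢ ((p0⊥ ⅋ p0) ⊗ (p0⊥ ⅋ p0))
      [⅋]  ⊢ (p0⊥ ⅋ p0)
        [Ax]  ⊢ p0, p0⊥
      [⅋]  ⊢ (p0⊥ ⅋ p0)
        [Ax]  ⊢ p0, p0⊥

Result: YES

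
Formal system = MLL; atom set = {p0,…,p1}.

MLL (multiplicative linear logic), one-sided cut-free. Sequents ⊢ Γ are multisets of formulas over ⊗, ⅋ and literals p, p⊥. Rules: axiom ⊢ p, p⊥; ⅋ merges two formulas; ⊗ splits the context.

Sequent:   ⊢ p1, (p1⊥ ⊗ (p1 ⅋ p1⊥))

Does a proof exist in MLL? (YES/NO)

Proof tree:
[⊗]  ⊢ p1, (p1⊥ ⊗ (p1 ⅋ p1⊥))
  [Ax]  ⊢ p1, p1⊥
  [⅋]  ⊢ (p1 ⅋ p1⊥)
    [Ax]  ⊢ p1, p1⊥

Result: YES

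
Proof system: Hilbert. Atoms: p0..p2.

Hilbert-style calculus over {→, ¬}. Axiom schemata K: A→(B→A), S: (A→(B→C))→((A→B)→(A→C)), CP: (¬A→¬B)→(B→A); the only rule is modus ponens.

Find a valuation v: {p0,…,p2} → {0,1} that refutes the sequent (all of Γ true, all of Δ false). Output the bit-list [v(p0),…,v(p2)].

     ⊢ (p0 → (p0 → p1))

Search for a countermodel by truth-table:
  v=000: Γ:[] Δ:[(p0 → (p0 → p1))=T] refutes=False
  v=001: Γ:[] Δ:[(p0 → (p0 → p1))=T] refutes=False
  v=010: Γ:[] Δ:[(p0 → (p0 → p1))=T] refutes=False
  v=011: Γ:[] Δ:[(p0 → (p0 → p1))=T] refutes=False
  v=100: Γ:[] Δ:[(p0 → (p0 → p1))=F] refutes=True  ← countermodel

Result: [1, 0, 0]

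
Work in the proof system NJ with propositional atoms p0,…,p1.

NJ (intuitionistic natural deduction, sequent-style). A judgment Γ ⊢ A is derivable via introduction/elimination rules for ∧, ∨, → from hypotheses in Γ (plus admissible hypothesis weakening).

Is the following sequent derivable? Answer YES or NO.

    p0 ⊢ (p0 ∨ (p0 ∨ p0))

Proof tree:
[∨I₂] p0 ⊢ (p0 ∨ (p0 ∨ p0))
  [∨I₁] p0 ⊢ (p0 ∨ p0)
    [Ax] p0 ⊢ p0

Result: YES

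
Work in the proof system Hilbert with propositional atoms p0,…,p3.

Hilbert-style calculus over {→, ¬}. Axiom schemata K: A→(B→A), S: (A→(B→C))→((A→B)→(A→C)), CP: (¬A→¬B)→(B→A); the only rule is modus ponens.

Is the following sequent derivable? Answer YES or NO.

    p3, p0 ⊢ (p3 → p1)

Truth-table refutation:
  v=0000: Γ:[p3=F, p0=F] Δ:[(p3 → p1)=T] refutes=False
  v=0001: Γ:[p3=T, p0=F] Δ:[(p3 → p1)=F] refutes=False
  v=0010: Γ:[p3=F, p0=F] Δ:[(p3 → p1)=T] refutes=False
  v=0011: Γ:[p3=T, p0=F] Δ:[(p3 → p1)=F] refutes=False
  v=0100: Γ:[p3=F, p0=F] Δ:[(p3 → p1)=T] refutes=False
  v=0101: Γ:[p3=T, p0=F] Δ:[(p3 → p1)=T] refutes=False
  v=0110: Γ:[p3=F, p0=F] Δ:[(p3 → p1)=T] refutes=False
  v=0111: Γ:[p3=T, p0=F] Δ:[(p3 → p1)=T] refutes=False
  v=1000: Γ:[p3=F, p0=T] Δ:[(p3 → p1)=T] refutes=False
  v=1001: Γ:[p3=T, p0=T] Δ:[(p3 → p1)=F] refutes=True  ← countermodel

Result: NO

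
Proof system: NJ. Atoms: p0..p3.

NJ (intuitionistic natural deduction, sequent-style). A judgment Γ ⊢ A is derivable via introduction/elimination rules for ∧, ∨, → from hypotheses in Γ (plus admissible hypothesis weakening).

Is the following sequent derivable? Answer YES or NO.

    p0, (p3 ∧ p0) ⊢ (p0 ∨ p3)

Derivation (root first):
[∨I₁] p0, (p3 ∧ p0) ⊢ (p0 ∨ p3)
  [Wk] p0, (p3 ∧ p0) ⊢ p0
    [Ax] p0 ⊢ p0

Result: YES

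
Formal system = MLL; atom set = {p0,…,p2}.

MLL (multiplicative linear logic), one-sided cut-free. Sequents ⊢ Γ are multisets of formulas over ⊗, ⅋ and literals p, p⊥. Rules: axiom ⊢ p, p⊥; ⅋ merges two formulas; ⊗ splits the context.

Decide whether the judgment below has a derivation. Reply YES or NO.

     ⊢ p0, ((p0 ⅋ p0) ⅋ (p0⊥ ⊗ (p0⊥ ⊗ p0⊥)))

Derivation (root first):
[⅋]  ⊢ p0, ((p0 ⅋ p0) ⅋ (p0⊥ ⊗ (p0⊥ ⊗ p0⊥)))
  [⅋]  ⊢ p0, (p0⊥ ⊗ (p0⊥ ⊗ p0⊥)), (p0 ⅋ p0)
    [⊗]  ⊢ p0, p0, p0, (p0⊥ ⊗ (p0⊥ ⊗ p0⊥))
      [Ax]  ⊢ p0, p0⊥
      [⊗]  ⊢ p0, p0, (p0⊥ ⊗ p0⊥)
        [Ax]  ⊢ p0, p0⊥
        [Ax]  ⊢ p0, p0⊥

Result: YES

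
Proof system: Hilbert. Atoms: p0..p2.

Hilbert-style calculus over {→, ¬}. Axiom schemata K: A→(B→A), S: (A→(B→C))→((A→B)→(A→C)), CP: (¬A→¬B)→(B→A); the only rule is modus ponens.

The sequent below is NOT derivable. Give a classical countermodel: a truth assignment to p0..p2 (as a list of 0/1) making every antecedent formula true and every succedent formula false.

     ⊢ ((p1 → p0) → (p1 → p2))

Truth-table refutation:
  v=000: Γ:[] Δ:[((p1 → p0) → (p1 → p2))=T] refutes=False
  v=001: Γ:[] Δ:[((p1 → p0) → (p1 → p2))=T] refutes=False
  v=010: Γ:[] Δ:[((p1 → p0) → (p1 → p2))=T] refutes=False
  v=011: Γ:[] Δ:[((p1 → p0) → (p1 → p2))=T] refutes=False
  v=100: Γ:[] Δ:[((p1 → p0) → (p1 → p2))=T] refutes=False
  v=101: Γ:[] Δ:[((p1 → p0) → (p1 → p2))=T] refutes=False
  v=110: Γ:[] Δ:[((p1 → p0) → (p1 → p2))=F] refutes=True  ← countermodel

Result: [1, 1, 0]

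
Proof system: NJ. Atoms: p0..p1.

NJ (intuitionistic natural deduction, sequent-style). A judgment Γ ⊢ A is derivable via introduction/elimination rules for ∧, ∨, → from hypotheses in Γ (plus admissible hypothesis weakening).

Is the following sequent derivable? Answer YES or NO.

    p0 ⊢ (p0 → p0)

Proof tree:
[→I] p0 ⊢ (p0 → p0)
  [Wk] p0, p0 ⊢ p0
    [Ax] p0 ⊢ p0

Result: YES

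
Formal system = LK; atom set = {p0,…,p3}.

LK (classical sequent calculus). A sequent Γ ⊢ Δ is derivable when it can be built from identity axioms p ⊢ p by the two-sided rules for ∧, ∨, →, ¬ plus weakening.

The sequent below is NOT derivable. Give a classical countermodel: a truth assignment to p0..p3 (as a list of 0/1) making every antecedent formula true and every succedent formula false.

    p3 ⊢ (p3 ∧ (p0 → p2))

Enumerate valuations to refute Γ ⊢ Δ:
  v=0000: Γ:[p3=F] Δ:[(p3 ∧ (p0 → p2))=F] refutes=False
  v=0001: Γ:[p3=T] Δ:[(p3 ∧ (p0 → p2))=T] refutes=False
  v=0010: Γ:[p3=F] Δ:[(p3 ∧ (p0 → p2))=F] refutes=False
  v=0011: Γ:[p3=T] Δ:[(p3 ∧ (p0 → p2))=T] refutes=False
  v=0100: Γ:[p3=F] Δ:[(p3 ∧ (p0 → p2))=F] refutes=False
  v=0101: Γ:[p3=T] Δ:[(p3 ∧ (p0 → p2))=T] refutes=False
  v=0110: Γ:[p3=F] Δ:[(p3 ∧ (p0 → p2))=F] refutes=False
  v=0111: Γ:[p3=T] Δ:[(p3 ∧ (p0 → p2))=T] refutes=False
  v=1000: Γ:[p3=F] Δ:[(p3 ∧ (p0 → p2))=F] refutes=False
  v=1001: Γ:[p3=T] Δ:[(p3 ∧ (p0 → p2))=F] refutes=True  ← countermodel

Result: [1, 0, 0, 1]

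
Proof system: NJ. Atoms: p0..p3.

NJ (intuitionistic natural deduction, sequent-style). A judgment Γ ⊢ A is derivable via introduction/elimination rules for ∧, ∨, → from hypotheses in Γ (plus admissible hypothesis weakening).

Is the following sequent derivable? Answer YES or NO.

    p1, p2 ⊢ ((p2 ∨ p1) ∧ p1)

Derivation trace:
[∧I] p1, p2 ⊢ ((p2 ∨ p1) ∧ p1)
  [Wk] p2, p2 ⊢ (p2 ∨ p1)
    [∨I₁] p2 ⊢ (p2 ∨ p1)
      [Ax] p2 ⊢ p2
  [Ax] p1 ⊢ p1

Result: YES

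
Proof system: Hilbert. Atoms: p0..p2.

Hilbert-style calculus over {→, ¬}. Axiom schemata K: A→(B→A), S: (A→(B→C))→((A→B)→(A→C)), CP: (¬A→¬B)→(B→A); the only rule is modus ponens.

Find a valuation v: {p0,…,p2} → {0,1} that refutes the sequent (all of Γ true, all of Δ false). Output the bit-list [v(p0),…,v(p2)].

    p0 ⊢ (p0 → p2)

Enumerate valuations to refute Γ ⊢ Δ:
  v=000: Γ:[p0=F] Δ:[(p0 → p2)=T] refutes=False
  v=001: Γ:[p0=F] Δ:[(p0 → p2)=T] refutes=False
  v=010: Γ:[p0=F] Δ:[(p0 → p2)=T] refutes=False
  v=011: Γ:[p0=F] Δ:[(p0 → p2)=T] refutes=False
  v=100: Γ:[p0=T] Δ:[(p0 → p2)=F] refutes=True  ← countermodel

Result: [1, 0, 0]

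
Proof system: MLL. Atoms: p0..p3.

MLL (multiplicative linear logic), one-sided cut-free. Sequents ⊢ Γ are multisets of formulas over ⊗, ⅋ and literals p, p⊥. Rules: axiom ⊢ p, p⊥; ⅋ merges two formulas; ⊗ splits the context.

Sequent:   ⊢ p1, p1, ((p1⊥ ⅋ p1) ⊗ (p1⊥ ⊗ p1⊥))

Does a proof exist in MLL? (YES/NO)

Derivation trace:
[⊗]  ⊢ p1, p1, ((p1⊥ ⅋ p1) ⊗ (p1⊥ ⊗ p1⊥))
  [⅋]  ⊢ (p1⊥ ⅋ p1)
    [Ax]  ⊢ p1, p1⊥
  [⊗]  ⊢ p1, p1, (p1⊥ ⊗ p1⊥)
    [Ax]  ⊢ p1, p1⊥
    [Ax]  ⊢ p1, p1⊥

Result: YES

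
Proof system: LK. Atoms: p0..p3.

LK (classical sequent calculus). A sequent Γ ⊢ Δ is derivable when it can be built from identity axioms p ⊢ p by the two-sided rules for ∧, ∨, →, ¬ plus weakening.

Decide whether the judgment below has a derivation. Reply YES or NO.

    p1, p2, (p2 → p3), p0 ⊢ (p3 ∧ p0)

Derivation (root first):
[∧R] p1, p2, (p2 → p3), p0 ⊢ (p3 ∧ p0)
  [→L] p2, (p2 → p3) ⊢ p3
    [Ax] p2 ⊢ p2
    [Ax] p3 ⊢ p3
  [WL] p0, p1 ⊢ p0
    [Ax] p0 ⊢ p0

Result: YES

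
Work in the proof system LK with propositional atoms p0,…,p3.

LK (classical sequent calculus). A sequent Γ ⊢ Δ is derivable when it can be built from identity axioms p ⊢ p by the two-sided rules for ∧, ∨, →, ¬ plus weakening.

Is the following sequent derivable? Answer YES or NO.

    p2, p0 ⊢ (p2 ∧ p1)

Enumerate valuations to refute Γ ⊢ Δ:
  v=0000: Γ:[p2=F, p0=F] Δ:[(p2 ∧ p1)=F] refutes=False
  v=0001: Γ:[p2=F, p0=F] Δ:[(p2 ∧ p1)=F] refutes=False
  v=0010: Γ:[p2=T, p0=F] Δ:[(p2 ∧ p1)=F] refutes=False
  v=0011: Γ:[p2=T, p0=F] Δ:[(p2 ∧ p1)=F] refutes=False
  v=0100: Γ:[p2=F, p0=F] Δ:[(p2 ∧ p1)=F] refutes=False
  v=0101: Γ:[p2=F, p0=F] Δ:[(p2 ∧ p1)=F] refutes=False
  v=0110: Γ:[p2=T, p0=F] Δ:[(p2 ∧ p1)=T] refutes=False
  v=0111: Γ:[p2=T, p0=F] Δ:[(p2 ∧ p1)=T] refutes=False
  v=1000: Γ:[p2=F, p0=T] Δ:[(p2 ∧ p1)=F] refutes=False
  v=1001: Γ:[p2=F, p0=T] Δ:[(p2 ∧ p1)=F] refutes=False
  v=1010: Γ:[p2=T, p0=T] Δ:[(p2 ∧ p1)=F] refutes=True  ← countermodel

Result: NO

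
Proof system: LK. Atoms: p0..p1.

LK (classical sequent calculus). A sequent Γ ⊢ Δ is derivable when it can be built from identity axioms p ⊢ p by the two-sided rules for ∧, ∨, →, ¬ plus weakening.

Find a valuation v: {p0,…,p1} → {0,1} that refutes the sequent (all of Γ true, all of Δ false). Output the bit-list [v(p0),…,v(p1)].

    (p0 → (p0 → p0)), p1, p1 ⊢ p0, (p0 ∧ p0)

Truth-table refutation:
  v=00: Γ:[(p0 → (p0 → p0))=T, p1=F, p1=F] Δ:[p0=F, (p0 ∧ p0)=F] refutes=False
  v=01: Γ:[(p0 → (p0 → p0))=T, p1=T, p1=T] Δ:[p0=F, (p0 ∧ p0)=F] refutes=True  ← countermodel

Result: [0, 1]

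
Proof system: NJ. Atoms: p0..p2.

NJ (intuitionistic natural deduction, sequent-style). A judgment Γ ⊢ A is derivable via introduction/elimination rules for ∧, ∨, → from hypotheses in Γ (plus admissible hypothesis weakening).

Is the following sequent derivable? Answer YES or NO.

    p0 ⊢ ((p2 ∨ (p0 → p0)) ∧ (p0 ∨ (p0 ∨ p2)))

Derivation (root first):
[∧I] p0 ⊢ ((p2 ∨ (p0 → p0)) ∧ (p0 ∨ (p0 ∨ p2)))
  [∨I₂]  ⊢ (p2 ∨ (p0 → p0))
    [→I]  ⊢ (p0 → p0)
      [Ax] p0 ⊢ p0
  [∨I₂] p0 ⊢ (p0 ∨ (p0 ∨ p2))
    [∨I₁] p0 ⊢ (p0 ∨ p2)
      [Ax] p0 ⊢ p0

Result: YES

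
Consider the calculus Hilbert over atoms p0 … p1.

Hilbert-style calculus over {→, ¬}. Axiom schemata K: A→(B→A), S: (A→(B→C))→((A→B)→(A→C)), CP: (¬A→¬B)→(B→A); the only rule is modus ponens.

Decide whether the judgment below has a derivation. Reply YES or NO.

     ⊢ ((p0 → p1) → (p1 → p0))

Search for a countermodel by truth-table:
  v=00: Γ:[] Δ:[((p0 → p1) → (p1 → p0))=T] refutes=False
  v=01: Γ:[] Δ:[((p0 → p1) → (p1 → p0))=F] refutes=True  ← countermodel

Result: NO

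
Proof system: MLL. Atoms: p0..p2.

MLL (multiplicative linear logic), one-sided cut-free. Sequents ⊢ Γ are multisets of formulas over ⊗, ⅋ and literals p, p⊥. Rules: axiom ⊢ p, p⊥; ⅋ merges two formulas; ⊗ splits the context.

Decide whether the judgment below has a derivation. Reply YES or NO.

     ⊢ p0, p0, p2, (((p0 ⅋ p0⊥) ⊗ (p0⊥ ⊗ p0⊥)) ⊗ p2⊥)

Proof tree:
[⊗]  ⊢ p0, p0, p2, (((p0 ⅋ p0⊥) ⊗ (p0⊥ ⊗ p0⊥)) ⊗ p2⊥)
  [⊗]  ⊢ p0, p0, ((p0 ⅋ p0⊥) ⊗ (p0⊥ ⊗ p0⊥))
    [⅋]  ⊢ (p0 ⅋ p0⊥)
      [Ax]  ⊢ p0, p0⊥
    [⊗]  ⊢ p0, p0, (p0⊥ ⊗ p0⊥)
      [Ax]  ⊢ p0, p0⊥
      [Ax]  ⊢ p0, p0⊥
  [Ax]  ⊢ p2, p2⊥

Result: YES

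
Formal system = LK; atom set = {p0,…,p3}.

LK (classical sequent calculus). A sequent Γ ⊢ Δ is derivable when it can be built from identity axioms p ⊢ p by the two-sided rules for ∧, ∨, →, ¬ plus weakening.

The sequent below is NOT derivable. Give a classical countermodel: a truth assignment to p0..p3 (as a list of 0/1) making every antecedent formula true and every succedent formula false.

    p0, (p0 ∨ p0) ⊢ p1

Truth-table refutation:
  v=0000: Γ:[p0=F, (p0 ∨ p0)=F] Δ:[p1=F] refutes=False
  v=0001: Γ:[p0=F, (p0 ∨ p0)=F] Δ:[p1=F] refutes=False
  v=0010: Γ:[p0=F, (p0 ∨ p0)=F] Δ:[p1=F] refutes=False
  v=0011: Γ:[p0=F, (p0 ∨ p0)=F] Δ:[p1=F] refutes=False
  v=0100: Γ:[p0=F, (p0 ∨ p0)=F] Δ:[p1=T] refutes=False
  v=0101: Γ:[p0=F, (p0 ∨ p0)=F] Δ:[p1=T] refutes=False
  v=0110: Γ:[p0=F, (p0 ∨ p0)=F] Δ:[p1=T] refutes=False
  v=0111: Γ:[p0=F, (p0 ∨ p0)=F] Δ:[p1=T] refutes=False
  v=1000: Γ:[p0=T, (p0 ∨ p0)=T] Δ:[p1=F] refutes=True  ← countermodel

Result: [1, 0, 0, 0]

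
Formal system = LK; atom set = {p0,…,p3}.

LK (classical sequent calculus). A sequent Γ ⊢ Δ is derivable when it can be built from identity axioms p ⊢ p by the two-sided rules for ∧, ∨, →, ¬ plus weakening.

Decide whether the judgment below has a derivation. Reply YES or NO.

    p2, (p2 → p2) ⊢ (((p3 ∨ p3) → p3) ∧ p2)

Proof tree:
[∧R] p2, (p2 → p2) ⊢ (((p3 ∨ p3) → p3) ∧ p2)
  [→R]  ⊢ ((p3 ∨ p3) → p3)
    [∨L] (p3 ∨ p3) ⊢ p3
      [Ax] p3 ⊢ p3
      [Ax] p3 ⊢ p3
  [→L] p2, (p2 → p2) ⊢ p2
    [Ax] p2 ⊢ p2
    [Ax] p2 ⊢ p2

Result: YES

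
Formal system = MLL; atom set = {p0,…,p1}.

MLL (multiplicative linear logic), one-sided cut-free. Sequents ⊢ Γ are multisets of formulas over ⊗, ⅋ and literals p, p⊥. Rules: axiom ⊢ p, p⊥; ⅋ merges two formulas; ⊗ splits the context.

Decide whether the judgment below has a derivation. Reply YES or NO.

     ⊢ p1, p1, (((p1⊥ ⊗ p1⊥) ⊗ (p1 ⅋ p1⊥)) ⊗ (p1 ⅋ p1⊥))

Derivation trace:
[⊗]  ⊢ p1, p1, (((p1⊥ ⊗ p1⊥) ⊗ (p1 ⅋ p1⊥)) ⊗ (p1 ⅋ p1⊥))
  [⊗]  ⊢ p1, p1, ((p1⊥ ⊗ p1⊥) ⊗ (p1 ⅋ p1⊥))
    [⊗]  ⊢ p1, p1, (p1⊥ ⊗ p1⊥)
      [Ax]  ⊢ p1, p1⊥
      [Ax]  ⊢ p1, p1⊥
    [⅋]  ⊢ (p1 ⅋ p1⊥)
      [Ax]  ⊢ p1, p1⊥
  [⅋]  ⊢ (p1 ⅋ p1⊥)
    [Ax]  ⊢ p1, p1⊥

Result: YES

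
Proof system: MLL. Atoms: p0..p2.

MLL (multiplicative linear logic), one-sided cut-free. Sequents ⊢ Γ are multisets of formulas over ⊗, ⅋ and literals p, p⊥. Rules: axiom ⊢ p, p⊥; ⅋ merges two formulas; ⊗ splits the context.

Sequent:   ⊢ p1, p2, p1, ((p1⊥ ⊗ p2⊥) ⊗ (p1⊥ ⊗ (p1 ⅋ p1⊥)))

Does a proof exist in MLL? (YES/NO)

Proof tree:
[⊗]  ⊢ p1, p2, p1, ((p1⊥ ⊗ p2⊥) ⊗ (p1⊥ ⊗ (p1 ⅋ p1⊥)))
  [⊗]  ⊢ p1, p2, (p1⊥ ⊗ p2⊥)
    [Ax]  ⊢ p1, p1⊥
    [Ax]  ⊢ p2, p2⊥
  [⊗]  ⊢ p1, (p1⊥ ⊗ (p1 ⅋ p1⊥))
    [Ax]  ⊢ p1, p1⊥
    [⅋]  ⊢ (p1 ⅋ p1⊥)
      [Ax]  ⊢ p1, p1⊥

Result: YES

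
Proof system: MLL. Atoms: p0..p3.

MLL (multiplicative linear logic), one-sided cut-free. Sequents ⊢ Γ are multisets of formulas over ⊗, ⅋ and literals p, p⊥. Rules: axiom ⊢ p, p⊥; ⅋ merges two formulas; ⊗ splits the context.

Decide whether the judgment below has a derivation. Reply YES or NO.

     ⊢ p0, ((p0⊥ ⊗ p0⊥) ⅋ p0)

Derivation trace:
[⅋]  ⊢ p0, ((p0⊥ ⊗ p0⊥) ⅋ p0)
  [⊗]  ⊢ p0, p0, (p0⊥ ⊗ p0⊥)
    [Ax]  ⊢ p0, p0⊥
    [Ax]  ⊢ p0, p0⊥

Result: YES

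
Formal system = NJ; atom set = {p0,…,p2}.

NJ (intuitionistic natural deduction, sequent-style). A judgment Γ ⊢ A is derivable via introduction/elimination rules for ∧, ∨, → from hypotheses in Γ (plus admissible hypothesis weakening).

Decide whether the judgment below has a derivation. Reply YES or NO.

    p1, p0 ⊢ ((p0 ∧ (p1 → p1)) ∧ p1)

Proof tree:
[∧I] p1, p0 ⊢ ((p0 ∧ (p1 → p1)) ∧ p1)
  [∧I] p0 ⊢ (p0 ∧ (p1 → p1))
    [Ax] p0 ⊢ p0
    [→I]  ⊢ (p1 → p1)
      [Ax] p1 ⊢ p1
  [Ax] p1 ⊢ p1

Result: YES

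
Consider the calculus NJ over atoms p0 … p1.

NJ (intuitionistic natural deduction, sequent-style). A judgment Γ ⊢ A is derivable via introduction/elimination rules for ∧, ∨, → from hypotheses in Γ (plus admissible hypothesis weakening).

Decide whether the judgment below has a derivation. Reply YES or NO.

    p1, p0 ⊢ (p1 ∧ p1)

Derivation (root first):
[∧I] p1, p0 ⊢ (p1 ∧ p1)
  [Wk] p1, p0 ⊢ p1
    [Ax] p1 ⊢ p1
  [Wk] p1, p0 ⊢ p1
    [Ax] p1 ⊢ p1

Result: YES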